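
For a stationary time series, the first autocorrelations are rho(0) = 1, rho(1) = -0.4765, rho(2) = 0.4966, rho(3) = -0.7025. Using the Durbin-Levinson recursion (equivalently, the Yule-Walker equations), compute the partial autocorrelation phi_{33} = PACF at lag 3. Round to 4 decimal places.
\phi_{33} = -0.5630

The PACF at lag k is phi_{kk}, the last component of the solution
to the Yule-Walker system G_k phi = r_k where
  (G_k)_{ij} = rho(|i - j|), (r_k)_i = rho(i), i,j = 1..k.
Equivalently, Durbin-Levinson gives phi_{kk} iteratively:
  phi_{11} = rho(1)
  phi_{kk} = [rho(k) - sum_{j=1..k-1} phi_{k-1,j} rho(k-j)]
            / [1 - sum_{j=1..k-1} phi_{k-1,j} rho(j)],
  phi_{k,j} = phi_{k-1,j} - phi_{kk} phi_{k-1,k-j},  j = 1..k-1.
Step k = 1:
  phi_11 = rho(1) = -0.4765.
Step k = 2:
  phi_22 = [rho(2) - phi_11 rho(1)] / [1 - phi_11 rho(1)] = [0.4966 - (-0.4765)(-0.4765)] / [1 - (-0.4765)(-0.4765)]
         = 0.26954775 / 0.77294775 = 0.348727.
  Update: phi_21 = phi_11 - phi_22 phi_11 = -0.4765 - (0.348727)(-0.4765) = -0.310332.
Step k = 3:
  phi_33 = [rho(3) - phi_21 rho(2) - phi_22 rho(1)] / [1 - phi_21 rho(1) - phi_22 rho(2)]
    numerator   = -0.7025 - (-0.310332)(0.4966) - (0.348727)(-0.4765) = -0.38222092
    denominator = 1 - (-0.310332)(-0.4765) - (0.348727)(0.4966) = 0.67894917
  phi_33 = -0.38222092 / 0.67894917 = -0.563.
Therefore phi_{33} = -0.5630.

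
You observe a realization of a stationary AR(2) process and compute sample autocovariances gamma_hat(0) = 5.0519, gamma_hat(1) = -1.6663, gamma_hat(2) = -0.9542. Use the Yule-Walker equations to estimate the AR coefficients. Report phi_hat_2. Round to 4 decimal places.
\hat\phi_{2} = -0.3340

The Yule-Walker equations for an AR(p) process read, in matrix form,
  Gamma_p phi = r_p,   with   (Gamma_p)_{ij} = gamma(|i - j|),
                       (r_p)_i = gamma(i),   i,j = 1..p.
Substitute the sample gammas (Toeplitz matrix and right-hand side of size 2):
  Gamma_p = [[5.0519, -1.6663], [-1.6663, 5.0519]]
  r_p     = [-1.6663, -0.9542]
Written out:
  5.0519 phi_1 - 1.6663 phi_2 = -1.6663
  -1.6663 phi_1 + 5.0519 phi_2 = -0.9542
Solve by Cramer's rule:
  det = gamma(0)^2 - gamma(1)^2 = (5.0519)^2 - (-1.6663)^2 = 25.52169361 - 2.77655569 = 22.74513792
  phi_hat_1 = [gamma(1) gamma(0) - gamma(1) gamma(2)] / det = [(-1.6663)(5.0519) - (-1.6663)(-0.9542)] / 22.74513792 = -10.00796443 / 22.74513792 = -0.44
  phi_hat_2 = [gamma(0) gamma(2) - gamma(1)^2] / det = [(5.0519)(-0.9542) - (-1.6663)^2] / 22.74513792 = -7.59707867 / 22.74513792 = -0.334
So phi_hat = [-0.4400, -0.3340].
Therefore phi_hat_2 = -0.3340.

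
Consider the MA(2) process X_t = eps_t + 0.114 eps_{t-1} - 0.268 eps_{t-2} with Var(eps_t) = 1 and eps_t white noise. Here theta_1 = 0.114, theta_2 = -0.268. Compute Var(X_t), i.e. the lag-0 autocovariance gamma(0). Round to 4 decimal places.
\gamma(0) = 1.0848

For an MA(q) process X_t = eps_t + sum_i theta_i eps_{t-i} with
Var(eps_t) = sigma^2, the variance is
  gamma(0) = sigma^2 * (1 + sum_i theta_i^2).
  sum_i theta_i^2 = (0.114)^2 + (-0.268)^2 = 0.012996 + 0.071824 = 0.08482.
  gamma(0) = 1 * (1 + 0.08482) = 1 * 1.08482 = 1.08482, which rounds to 1.0848.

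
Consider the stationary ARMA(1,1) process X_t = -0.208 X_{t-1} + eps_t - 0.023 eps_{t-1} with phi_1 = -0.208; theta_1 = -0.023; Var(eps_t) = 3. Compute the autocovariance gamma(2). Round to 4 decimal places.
\gamma(2) = 0.1514

Multiply the model equation by X_{t-k} and take expectations. With theta_0 = psi_0 = 1 and psi_j the MA(infinity) weights, this gives
  gamma(k) - sum_i phi_i gamma(k-i) = c_k,
  c_k = sigma^2 * sum_{j=k..q} theta_j psi_{j-k}   (c_k = 0 for k > q),
using gamma(-m) = gamma(m).
psi-weights needed (psi_j = theta_j + sum_i phi_i psi_{j-i}):
  psi_1 = theta_1 + phi_1 = -0.023 + (-0.208) = -0.231
Right-hand sides:
  c_0 = sigma^2 (1 + theta_1 psi_1) = 3 * (1 + (-0.023)(-0.231)) = 3 * 1.005313 = 3.015939
  c_1 = sigma^2 theta_1 = 3 * (-0.023) = -0.069
  c_2 = 0
Equations for k = 0 and k = 1 (AR order 1):
  gamma(0) = phi_1 gamma(1) + c_0
  gamma(1) = phi_1 gamma(0) + c_1
Substituting the second into the first: gamma(0) (1 - phi_1^2) = c_0 + phi_1 c_1, so
  gamma(0) = (c_0 + phi_1 c_1) / (1 - phi_1^2) = (3.015939 + (-0.208)(-0.069)) / (1 - (-0.208)^2) = 3.030291 / 0.956736 = 3.167322.
  gamma(1) = phi_1 gamma(0) + c_1 = (-0.208)(3.167322) + (-0.069) = -0.727803.
For k = 2 (> q): gamma(2) = phi_1 gamma(1) = (-0.208)(-0.727803) = 0.151383.
Therefore gamma(2) = 0.1514 (to 4 decimal places).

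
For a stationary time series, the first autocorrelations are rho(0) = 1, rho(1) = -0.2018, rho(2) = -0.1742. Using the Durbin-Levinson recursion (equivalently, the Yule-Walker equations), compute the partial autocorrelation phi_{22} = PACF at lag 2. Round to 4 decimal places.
\phi_{22} = -0.2240

The PACF at lag k is phi_{kk}, the last component of the solution
to the Yule-Walker system G_k phi = r_k where
  (G_k)_{ij} = rho(|i - j|), (r_k)_i = rho(i), i,j = 1..k.
Equivalently, Durbin-Levinson gives phi_{kk} iteratively:
  phi_{11} = rho(1)
  phi_{kk} = [rho(k) - sum_{j=1..k-1} phi_{k-1,j} rho(k-j)]
            / [1 - sum_{j=1..k-1} phi_{k-1,j} rho(j)],
  phi_{k,j} = phi_{k-1,j} - phi_{kk} phi_{k-1,k-j},  j = 1..k-1.
Step k = 1:
  phi_11 = rho(1) = -0.2018.
Step k = 2:
  phi_22 = [rho(2) - phi_11 rho(1)] / [1 - phi_11 rho(1)] = [-0.1742 - (-0.2018)(-0.2018)] / [1 - (-0.2018)(-0.2018)]
         = -0.21492324 / 0.95927676 = -0.224.
Therefore phi_{22} = -0.2240.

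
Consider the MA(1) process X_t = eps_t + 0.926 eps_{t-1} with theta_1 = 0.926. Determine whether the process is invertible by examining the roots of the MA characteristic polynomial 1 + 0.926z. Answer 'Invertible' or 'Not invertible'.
\text{Invertible}

The MA(q) characteristic polynomial is P(z) = 1 + 0.926z.
Invertibility requires all roots to lie outside the unit circle, i.e. |z| > 1 for every root.
This is linear in z: 1 + (0.926) z = 0  =>  z = -1/(0.926) = -1.079914,  |z| = 1.079914.
Moduli of all roots: 1.0799.
All moduli strictly greater than 1? Yes.
Verdict: Invertible.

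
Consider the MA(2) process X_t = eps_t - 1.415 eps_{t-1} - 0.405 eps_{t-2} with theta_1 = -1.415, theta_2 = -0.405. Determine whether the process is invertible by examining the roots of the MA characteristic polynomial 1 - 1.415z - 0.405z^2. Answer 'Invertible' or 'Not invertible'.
\text{Not invertible}

The MA(q) characteristic polynomial is P(z) = 1 - 1.415z - 0.405z^2.
Invertibility requires all roots to lie outside the unit circle, i.e. |z| > 1 for every root.
Set 1 + (-1.415) z + (-0.405) z^2 = 0, i.e. a z^2 + b z + c = 0 with a = -0.405, b = -1.415, c = 1.
Discriminant D = b^2 - 4ac = (-1.415)^2 - 4*(-0.405)*1 = 2.002225 - (-1.62) = 3.622225.
D >= 0, so the roots are real: z = (-b +/- sqrt(D)) / (2a) = (1.415 +/- 1.903214) / (-0.81).
  z_1 = (1.415 + 1.903214) / (-0.81) = -4.0966,   |z_1| = 4.0966.
  z_2 = (1.415 - 1.903214) / (-0.81) = 0.6027,   |z_2| = 0.6027.
Moduli of all roots: 4.0966, 0.6027.
All moduli strictly greater than 1? No.
Verdict: Not invertible.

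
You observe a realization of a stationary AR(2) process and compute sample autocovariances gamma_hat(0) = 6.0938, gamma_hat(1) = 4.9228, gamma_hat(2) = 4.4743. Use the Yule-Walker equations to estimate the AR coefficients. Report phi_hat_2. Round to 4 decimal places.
\hat\phi_{2} = 0.2350

The Yule-Walker equations for an AR(p) process read, in matrix form,
  Gamma_p phi = r_p,   with   (Gamma_p)_{ij} = gamma(|i - j|),
                       (r_p)_i = gamma(i),   i,j = 1..p.
Substitute the sample gammas (Toeplitz matrix and right-hand side of size 2):
  Gamma_p = [[6.0938, 4.9228], [4.9228, 6.0938]]
  r_p     = [4.9228, 4.4743]
Written out:
  6.0938 phi_1 + 4.9228 phi_2 = 4.9228
  4.9228 phi_1 + 6.0938 phi_2 = 4.4743
Solve by Cramer's rule:
  det = gamma(0)^2 - gamma(1)^2 = (6.0938)^2 - (4.9228)^2 = 37.13439844 - 24.23395984 = 12.9004386
  phi_hat_1 = [gamma(1) gamma(0) - gamma(1) gamma(2)] / det = [(4.9228)(6.0938) - (4.9228)(4.4743)] / 12.9004386 = 7.9724746 / 12.9004386 = 0.618
  phi_hat_2 = [gamma(0) gamma(2) - gamma(1)^2] / det = [(6.0938)(4.4743) - (4.9228)^2] / 12.9004386 = 3.0315295 / 12.9004386 = 0.235
So phi_hat = [0.6180, 0.2350].
Therefore phi_hat_2 = 0.2350.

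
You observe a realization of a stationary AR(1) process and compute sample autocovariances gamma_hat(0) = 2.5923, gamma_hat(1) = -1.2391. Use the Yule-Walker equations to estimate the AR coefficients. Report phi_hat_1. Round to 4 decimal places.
\hat\phi_{1} = -0.4780

The Yule-Walker equations for an AR(p) process read, in matrix form,
  Gamma_p phi = r_p,   with   (Gamma_p)_{ij} = gamma(|i - j|),
                       (r_p)_i = gamma(i),   i,j = 1..p.
Substitute the sample gammas (Toeplitz matrix and right-hand side of size 1):
  Gamma_p = [[2.5923]]
  r_p     = [-1.2391]
With p = 1 this is the single equation gamma(0) phi_1 = gamma(1):
  phi_hat_1 = gamma(1) / gamma(0) = -1.2391 / 2.5923 = -0.4780.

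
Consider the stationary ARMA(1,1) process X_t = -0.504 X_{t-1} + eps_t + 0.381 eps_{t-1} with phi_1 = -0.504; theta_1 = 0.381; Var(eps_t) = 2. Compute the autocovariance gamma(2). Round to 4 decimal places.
\gamma(2) = 0.1343

Multiply the model equation by X_{t-k} and take expectations. With theta_0 = psi_0 = 1 and psi_j the MA(infinity) weights, this gives
  gamma(k) - sum_i phi_i gamma(k-i) = c_k,
  c_k = sigma^2 * sum_{j=k..q} theta_j psi_{j-k}   (c_k = 0 for k > q),
using gamma(-m) = gamma(m).
psi-weights needed (psi_j = theta_j + sum_i phi_i psi_{j-i}):
  psi_1 = theta_1 + phi_1 = 0.381 + (-0.504) = -0.123
Right-hand sides:
  c_0 = sigma^2 (1 + theta_1 psi_1) = 2 * (1 + (0.381)(-0.123)) = 2 * 0.953137 = 1.906274
  c_1 = sigma^2 theta_1 = 2 * (0.381) = 0.762
  c_2 = 0
Equations for k = 0 and k = 1 (AR order 1):
  gamma(0) = phi_1 gamma(1) + c_0
  gamma(1) = phi_1 gamma(0) + c_1
Substituting the second into the first: gamma(0) (1 - phi_1^2) = c_0 + phi_1 c_1, so
  gamma(0) = (c_0 + phi_1 c_1) / (1 - phi_1^2) = (1.906274 + (-0.504)(0.762)) / (1 - (-0.504)^2) = 1.522226 / 0.745984 = 2.040561.
  gamma(1) = phi_1 gamma(0) + c_1 = (-0.504)(2.040561) + (0.762) = -0.266443.
For k = 2 (> q): gamma(2) = phi_1 gamma(1) = (-0.504)(-0.266443) = 0.134287.
Therefore gamma(2) = 0.1343 (to 4 decimal places).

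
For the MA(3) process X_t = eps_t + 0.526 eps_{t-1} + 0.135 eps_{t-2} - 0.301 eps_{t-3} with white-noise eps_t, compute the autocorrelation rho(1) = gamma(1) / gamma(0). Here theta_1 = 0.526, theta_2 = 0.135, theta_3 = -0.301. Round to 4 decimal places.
\rho(1) = 0.4016

For an MA(q) process with theta_0 = 1, the autocovariance is
  gamma(k) = sigma^2 * sum_{i=0..q-k} theta_i * theta_{i+k},
and rho(k) = gamma(k) / gamma(0). Sigma^2 cancels.
  numerator   = (1)*(0.526) + (0.526)*(0.135) + (0.135)*(-0.301) = 0.556375.
  denominator = (1)^2 + (0.526)^2 + (0.135)^2 + (-0.301)^2 = 1.385502.
  rho(1) = 0.556375 / 1.385502 = 0.4016.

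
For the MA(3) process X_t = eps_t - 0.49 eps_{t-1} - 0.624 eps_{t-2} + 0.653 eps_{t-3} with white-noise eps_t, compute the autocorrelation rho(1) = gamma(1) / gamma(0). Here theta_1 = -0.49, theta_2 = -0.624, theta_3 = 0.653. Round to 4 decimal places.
\rho(1) = -0.2878

For an MA(q) process with theta_0 = 1, the autocovariance is
  gamma(k) = sigma^2 * sum_{i=0..q-k} theta_i * theta_{i+k},
and rho(k) = gamma(k) / gamma(0). Sigma^2 cancels.
  numerator   = (1)*(-0.49) + (-0.49)*(-0.624) + (-0.624)*(0.653) = -0.591712.
  denominator = (1)^2 + (-0.49)^2 + (-0.624)^2 + (0.653)^2 = 2.055885.
  rho(1) = -0.591712 / 2.055885 = -0.2878.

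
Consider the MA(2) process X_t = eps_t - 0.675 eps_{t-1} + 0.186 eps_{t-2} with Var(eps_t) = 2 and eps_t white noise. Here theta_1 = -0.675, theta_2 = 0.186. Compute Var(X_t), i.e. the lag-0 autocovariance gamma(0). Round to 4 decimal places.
\gamma(0) = 2.9804

For an MA(q) process X_t = eps_t + sum_i theta_i eps_{t-i} with
Var(eps_t) = sigma^2, the variance is
  gamma(0) = sigma^2 * (1 + sum_i theta_i^2).
  sum_i theta_i^2 = (-0.675)^2 + (0.186)^2 = 0.455625 + 0.034596 = 0.490221.
  gamma(0) = 2 * (1 + 0.490221) = 2 * 1.490221 = 2.980442, which rounds to 2.9804.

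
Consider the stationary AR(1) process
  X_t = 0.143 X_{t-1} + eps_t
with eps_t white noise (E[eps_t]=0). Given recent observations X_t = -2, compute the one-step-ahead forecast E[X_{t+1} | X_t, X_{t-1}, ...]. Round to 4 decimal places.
E[X_{t+1} \mid \mathcal F_t] = -0.2860

For an AR(p) model X_t = c + sum_i phi_i X_{t-i} + eps_t, the
one-step-ahead conditional mean is
  E[X_{t+1} | X_t, ...] = c + sum_i phi_i X_{t+1-i}.
Substitute known values:
  E[X_{t+1} | ...] = (0.143) * (-2)
                   = -0.2860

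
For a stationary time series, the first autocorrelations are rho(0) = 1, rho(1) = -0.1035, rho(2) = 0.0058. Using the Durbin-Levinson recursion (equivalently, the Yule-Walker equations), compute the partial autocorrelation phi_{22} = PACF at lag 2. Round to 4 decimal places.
\phi_{22} = -0.0050

The PACF at lag k is phi_{kk}, the last component of the solution
to the Yule-Walker system G_k phi = r_k where
  (G_k)_{ij} = rho(|i - j|), (r_k)_i = rho(i), i,j = 1..k.
Equivalently, Durbin-Levinson gives phi_{kk} iteratively:
  phi_{11} = rho(1)
  phi_{kk} = [rho(k) - sum_{j=1..k-1} phi_{k-1,j} rho(k-j)]
            / [1 - sum_{j=1..k-1} phi_{k-1,j} rho(j)],
  phi_{k,j} = phi_{k-1,j} - phi_{kk} phi_{k-1,k-j},  j = 1..k-1.
Step k = 1:
  phi_11 = rho(1) = -0.1035.
Step k = 2:
  phi_22 = [rho(2) - phi_11 rho(1)] / [1 - phi_11 rho(1)] = [0.0058 - (-0.1035)(-0.1035)] / [1 - (-0.1035)(-0.1035)]
         = -0.00491225 / 0.98928775 = -0.005.
Therefore phi_{22} = -0.0050.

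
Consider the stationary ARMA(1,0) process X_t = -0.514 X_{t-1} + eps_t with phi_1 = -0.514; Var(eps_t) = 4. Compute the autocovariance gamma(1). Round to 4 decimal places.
\gamma(1) = -2.7942

Multiply the model equation by X_{t-k} and take expectations. With theta_0 = psi_0 = 1 and psi_j the MA(infinity) weights, this gives
  gamma(k) - sum_i phi_i gamma(k-i) = c_k,
  c_k = sigma^2 * sum_{j=k..q} theta_j psi_{j-k}   (c_k = 0 for k > q),
using gamma(-m) = gamma(m).
Pure AR (q = 0): c_0 = sigma^2 = 4, c_k = 0 for k >= 1.
Equations for k = 0 and k = 1 (AR order 1):
  gamma(0) = phi_1 gamma(1) + c_0
  gamma(1) = phi_1 gamma(0) + c_1
Substituting the second into the first: gamma(0) (1 - phi_1^2) = c_0 + phi_1 c_1, so
  gamma(0) = c_0 / (1 - phi_1^2) = 4 / (1 - (-0.514)^2) = 4 / 0.735804 = 5.43623.
  gamma(1) = phi_1 gamma(0) = (-0.514)(5.43623) = -2.794222.
Therefore gamma(1) = -2.7942 (to 4 decimal places).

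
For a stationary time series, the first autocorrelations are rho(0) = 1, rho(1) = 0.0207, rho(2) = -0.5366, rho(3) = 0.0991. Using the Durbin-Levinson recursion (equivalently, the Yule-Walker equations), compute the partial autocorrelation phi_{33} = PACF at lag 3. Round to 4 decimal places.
\phi_{33} = 0.1790

The PACF at lag k is phi_{kk}, the last component of the solution
to the Yule-Walker system G_k phi = r_k where
  (G_k)_{ij} = rho(|i - j|), (r_k)_i = rho(i), i,j = 1..k.
Equivalently, Durbin-Levinson gives phi_{kk} iteratively:
  phi_{11} = rho(1)
  phi_{kk} = [rho(k) - sum_{j=1..k-1} phi_{k-1,j} rho(k-j)]
            / [1 - sum_{j=1..k-1} phi_{k-1,j} rho(j)],
  phi_{k,j} = phi_{k-1,j} - phi_{kk} phi_{k-1,k-j},  j = 1..k-1.
Step k = 1:
  phi_11 = rho(1) = 0.0207.
Step k = 2:
  phi_22 = [rho(2) - phi_11 rho(1)] / [1 - phi_11 rho(1)] = [-0.5366 - (0.0207)(0.0207)] / [1 - (0.0207)(0.0207)]
         = -0.53702849 / 0.99957151 = -0.537259.
  Update: phi_21 = phi_11 - phi_22 phi_11 = 0.0207 - (-0.537259)(0.0207) = 0.031821.
Step k = 3:
  phi_33 = [rho(3) - phi_21 rho(2) - phi_22 rho(1)] / [1 - phi_21 rho(1) - phi_22 rho(2)]
    numerator   = 0.0991 - (0.031821)(-0.5366) - (-0.537259)(0.0207) = 0.12729654
    denominator = 1 - (0.031821)(0.0207) - (-0.537259)(-0.5366) = 0.71104828
  phi_33 = 0.12729654 / 0.71104828 = 0.179.
Therefore phi_{33} = 0.1790.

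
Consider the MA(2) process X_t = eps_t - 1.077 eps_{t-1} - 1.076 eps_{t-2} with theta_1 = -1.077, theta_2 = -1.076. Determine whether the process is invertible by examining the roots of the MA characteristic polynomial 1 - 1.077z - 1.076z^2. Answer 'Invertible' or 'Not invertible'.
\text{Not invertible}

The MA(q) characteristic polynomial is P(z) = 1 - 1.077z - 1.076z^2.
Invertibility requires all roots to lie outside the unit circle, i.e. |z| > 1 for every root.
Set 1 + (-1.077) z + (-1.076) z^2 = 0, i.e. a z^2 + b z + c = 0 with a = -1.076, b = -1.077, c = 1.
Discriminant D = b^2 - 4ac = (-1.077)^2 - 4*(-1.076)*1 = 1.159929 - (-4.304) = 5.463929.
D >= 0, so the roots are real: z = (-b +/- sqrt(D)) / (2a) = (1.077 +/- 2.337505) / (-2.152).
  z_1 = (1.077 + 2.337505) / (-2.152) = -1.5867,   |z_1| = 1.5867.
  z_2 = (1.077 - 2.337505) / (-2.152) = 0.5857,   |z_2| = 0.5857.
Moduli of all roots: 1.5867, 0.5857.
All moduli strictly greater than 1? No.
Verdict: Not invertible.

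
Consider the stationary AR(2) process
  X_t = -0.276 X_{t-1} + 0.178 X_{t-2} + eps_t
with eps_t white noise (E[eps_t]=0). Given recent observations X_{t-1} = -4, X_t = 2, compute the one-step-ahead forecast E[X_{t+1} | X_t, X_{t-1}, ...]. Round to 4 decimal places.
E[X_{t+1} \mid \mathcal F_t] = -1.2640

For an AR(p) model X_t = c + sum_i phi_i X_{t-i} + eps_t, the
one-step-ahead conditional mean is
  E[X_{t+1} | X_t, ...] = c + sum_i phi_i X_{t+1-i}.
Substitute known values:
  E[X_{t+1} | ...] = (-0.276) * (2) + (0.178) * (-4)
                   = -1.2640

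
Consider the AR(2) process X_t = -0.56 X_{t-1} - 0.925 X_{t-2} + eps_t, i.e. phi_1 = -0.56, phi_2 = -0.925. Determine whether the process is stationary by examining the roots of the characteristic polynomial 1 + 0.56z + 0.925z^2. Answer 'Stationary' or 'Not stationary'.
\text{Stationary}

The AR(p) characteristic polynomial is P(z) = 1 + 0.56z + 0.925z^2.
Stationarity requires all roots to lie outside the unit circle, i.e. |z| > 1 for every root.
Set 1 + (0.56) z + (0.925) z^2 = 0, i.e. a z^2 + b z + c = 0 with a = 0.925, b = 0.56, c = 1.
Discriminant D = b^2 - 4ac = (0.56)^2 - 4*(0.925)*1 = 0.3136 - (3.7) = -3.3864.
D < 0, so the roots are the complex-conjugate pair z = (-b +/- i sqrt(-D)) / (2a) = -0.3027 +/- 0.9947i.
For a conjugate pair |z|^2 = z * conj(z) = (product of roots) = c/a = 1/(0.925) = 1.081081, so |z| = sqrt(1.081081) = 1.0398 for both roots.
Moduli of all roots: 1.0398, 1.0398.
All moduli strictly greater than 1? Yes.
Verdict: Stationary.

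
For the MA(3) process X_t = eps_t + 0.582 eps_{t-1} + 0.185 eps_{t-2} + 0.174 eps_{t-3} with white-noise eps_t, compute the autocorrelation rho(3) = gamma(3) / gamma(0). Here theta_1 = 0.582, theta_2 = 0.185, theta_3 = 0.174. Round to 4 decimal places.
\rho(3) = 0.1240

For an MA(q) process with theta_0 = 1, the autocovariance is
  gamma(k) = sigma^2 * sum_{i=0..q-k} theta_i * theta_{i+k},
and rho(k) = gamma(k) / gamma(0). Sigma^2 cancels.
  numerator   = (1)*(0.174) = 0.174.
  denominator = (1)^2 + (0.582)^2 + (0.185)^2 + (0.174)^2 = 1.403225.
  rho(3) = 0.174 / 1.403225 = 0.1240.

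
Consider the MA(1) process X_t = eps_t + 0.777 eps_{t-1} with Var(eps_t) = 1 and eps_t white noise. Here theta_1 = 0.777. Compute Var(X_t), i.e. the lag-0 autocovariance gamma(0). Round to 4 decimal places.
\gamma(0) = 1.6037

For an MA(q) process X_t = eps_t + sum_i theta_i eps_{t-i} with
Var(eps_t) = sigma^2, the variance is
  gamma(0) = sigma^2 * (1 + sum_i theta_i^2).
  sum_i theta_i^2 = (0.777)^2 = 0.603729.
  gamma(0) = 1 * (1 + 0.603729) = 1 * 1.603729 = 1.603729, which rounds to 1.6037.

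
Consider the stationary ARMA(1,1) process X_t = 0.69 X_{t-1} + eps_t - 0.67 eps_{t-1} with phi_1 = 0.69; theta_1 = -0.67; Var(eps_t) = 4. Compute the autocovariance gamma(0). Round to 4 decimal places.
\gamma(0) = 4.0031

Multiply the model equation by X_{t-k} and take expectations. With theta_0 = psi_0 = 1 and psi_j the MA(infinity) weights, this gives
  gamma(k) - sum_i phi_i gamma(k-i) = c_k,
  c_k = sigma^2 * sum_{j=k..q} theta_j psi_{j-k}   (c_k = 0 for k > q),
using gamma(-m) = gamma(m).
psi-weights needed (psi_j = theta_j + sum_i phi_i psi_{j-i}):
  psi_1 = theta_1 + phi_1 = -0.67 + (0.69) = 0.02
Right-hand sides:
  c_0 = sigma^2 (1 + theta_1 psi_1) = 4 * (1 + (-0.67)(0.02)) = 4 * 0.9866 = 3.9464
  c_1 = sigma^2 theta_1 = 4 * (-0.67) = -2.68
  c_2 = 0
Equations for k = 0 and k = 1 (AR order 1):
  gamma(0) = phi_1 gamma(1) + c_0
  gamma(1) = phi_1 gamma(0) + c_1
Substituting the second into the first: gamma(0) (1 - phi_1^2) = c_0 + phi_1 c_1, so
  gamma(0) = (c_0 + phi_1 c_1) / (1 - phi_1^2) = (3.9464 + (0.69)(-2.68)) / (1 - (0.69)^2) = 2.0972 / 0.5239 = 4.003054.
Therefore gamma(0) = 4.0031 (to 4 decimal places).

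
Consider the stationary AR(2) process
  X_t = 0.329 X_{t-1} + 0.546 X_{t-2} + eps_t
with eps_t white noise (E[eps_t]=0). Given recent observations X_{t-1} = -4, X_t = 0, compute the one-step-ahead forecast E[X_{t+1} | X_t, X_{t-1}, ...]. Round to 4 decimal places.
E[X_{t+1} \mid \mathcal F_t] = -2.1840

For an AR(p) model X_t = c + sum_i phi_i X_{t-i} + eps_t, the
one-step-ahead conditional mean is
  E[X_{t+1} | X_t, ...] = c + sum_i phi_i X_{t+1-i}.
Substitute known values:
  E[X_{t+1} | ...] = (0.329) * (0) + (0.546) * (-4)
                   = -2.1840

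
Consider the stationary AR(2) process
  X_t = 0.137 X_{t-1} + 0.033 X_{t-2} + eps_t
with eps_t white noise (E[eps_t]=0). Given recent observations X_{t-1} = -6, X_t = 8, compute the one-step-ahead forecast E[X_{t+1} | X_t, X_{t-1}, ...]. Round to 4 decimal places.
E[X_{t+1} \mid \mathcal F_t] = 0.8980

For an AR(p) model X_t = c + sum_i phi_i X_{t-i} + eps_t, the
one-step-ahead conditional mean is
  E[X_{t+1} | X_t, ...] = c + sum_i phi_i X_{t+1-i}.
Substitute known values:
  E[X_{t+1} | ...] = (0.137) * (8) + (0.033) * (-6)
                   = 0.8980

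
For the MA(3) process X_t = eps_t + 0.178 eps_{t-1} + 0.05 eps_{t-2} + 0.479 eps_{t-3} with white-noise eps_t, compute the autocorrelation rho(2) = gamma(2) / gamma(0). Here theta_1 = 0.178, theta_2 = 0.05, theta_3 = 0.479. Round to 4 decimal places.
\rho(2) = 0.1070

For an MA(q) process with theta_0 = 1, the autocovariance is
  gamma(k) = sigma^2 * sum_{i=0..q-k} theta_i * theta_{i+k},
and rho(k) = gamma(k) / gamma(0). Sigma^2 cancels.
  numerator   = (1)*(0.05) + (0.178)*(0.479) = 0.135262.
  denominator = (1)^2 + (0.178)^2 + (0.05)^2 + (0.479)^2 = 1.263625.
  rho(2) = 0.135262 / 1.263625 = 0.1070.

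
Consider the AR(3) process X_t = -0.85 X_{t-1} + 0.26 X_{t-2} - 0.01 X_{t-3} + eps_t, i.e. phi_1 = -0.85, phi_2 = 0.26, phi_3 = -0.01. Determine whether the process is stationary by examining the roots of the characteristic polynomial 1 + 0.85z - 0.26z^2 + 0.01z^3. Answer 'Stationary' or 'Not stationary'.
\text{Not stationary}

The AR(p) characteristic polynomial is P(z) = 1 + 0.85z - 0.26z^2 + 0.01z^3.
Stationarity requires all roots to lie outside the unit circle, i.e. |z| > 1 for every root.
Degree 3: look for a simple real root z0 first, then factor out (1 - z/z0) and solve the remaining quadratic.
Testing z0 = 5: P(5) = 1 + (0.85)(5) + (-0.26)(5)^2 + (0.01)(5)^3
  = 1 + (4.25) + (-6.5) + (1.25) = 0.  So z_0 = 5 is a root, |z_0| = 5.
Divide out the factor (1 - 0.2 z) = (1 - z/z0) (since 1/z0 = 0.2):
  P(z) = (1 - 0.2 z)(1 + (1.05) z + (-0.05) z^2)
  [check: z-coef 1.05 - (0.2) = 0.85; z^2-coef -0.05 - (0.2)(1.05) = -0.26; z^3-coef -(0.2)(-0.05) = 0.01.]
Remaining roots from the quadratic factor 1 + (1.05) z + (-0.05) z^2:
  Set 1 + (1.05) z + (-0.05) z^2 = 0, i.e. a z^2 + b z + c = 0 with a = -0.05, b = 1.05, c = 1.
  Discriminant D = b^2 - 4ac = (1.05)^2 - 4*(-0.05)*1 = 1.1025 - (-0.2) = 1.3025.
  D >= 0, so the roots are real: z = (-b +/- sqrt(D)) / (2a) = (-1.05 +/- 1.141271) / (-0.1).
    z_1 = (-1.05 + 1.141271) / (-0.1) = -0.9127,   |z_1| = 0.9127.
    z_2 = (-1.05 - 1.141271) / (-0.1) = 21.9127,   |z_2| = 21.9127.
Moduli of all roots: 5.0000, 0.9127, 21.9127.
All moduli strictly greater than 1? No.
Verdict: Not stationary.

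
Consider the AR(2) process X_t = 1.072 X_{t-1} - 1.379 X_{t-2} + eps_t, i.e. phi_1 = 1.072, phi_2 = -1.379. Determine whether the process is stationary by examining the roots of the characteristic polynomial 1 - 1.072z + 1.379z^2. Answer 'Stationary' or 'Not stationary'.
\text{Not stationary}

The AR(p) characteristic polynomial is P(z) = 1 - 1.072z + 1.379z^2.
Stationarity requires all roots to lie outside the unit circle, i.e. |z| > 1 for every root.
Set 1 + (-1.072) z + (1.379) z^2 = 0, i.e. a z^2 + b z + c = 0 with a = 1.379, b = -1.072, c = 1.
Discriminant D = b^2 - 4ac = (-1.072)^2 - 4*(1.379)*1 = 1.149184 - (5.516) = -4.366816.
D < 0, so the roots are the complex-conjugate pair z = (-b +/- i sqrt(-D)) / (2a) = 0.3887 +/- 0.7577i.
For a conjugate pair |z|^2 = z * conj(z) = (product of roots) = c/a = 1/(1.379) = 0.725163, so |z| = sqrt(0.725163) = 0.8516 for both roots.
Moduli of all roots: 0.8516, 0.8516.
All moduli strictly greater than 1? No.
Verdict: Not stationary.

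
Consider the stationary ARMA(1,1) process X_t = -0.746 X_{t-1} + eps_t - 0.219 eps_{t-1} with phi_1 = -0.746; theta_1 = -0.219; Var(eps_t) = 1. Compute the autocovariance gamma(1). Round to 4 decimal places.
\gamma(1) = -2.5314

Multiply the model equation by X_{t-k} and take expectations. With theta_0 = psi_0 = 1 and psi_j the MA(infinity) weights, this gives
  gamma(k) - sum_i phi_i gamma(k-i) = c_k,
  c_k = sigma^2 * sum_{j=k..q} theta_j psi_{j-k}   (c_k = 0 for k > q),
using gamma(-m) = gamma(m).
psi-weights needed (psi_j = theta_j + sum_i phi_i psi_{j-i}):
  psi_1 = theta_1 + phi_1 = -0.219 + (-0.746) = -0.965
Right-hand sides:
  c_0 = sigma^2 (1 + theta_1 psi_1) = 1 * (1 + (-0.219)(-0.965)) = 1 * 1.211335 = 1.211335
  c_1 = sigma^2 theta_1 = 1 * (-0.219) = -0.219
  c_2 = 0
Equations for k = 0 and k = 1 (AR order 1):
  gamma(0) = phi_1 gamma(1) + c_0
  gamma(1) = phi_1 gamma(0) + c_1
Substituting the second into the first: gamma(0) (1 - phi_1^2) = c_0 + phi_1 c_1, so
  gamma(0) = (c_0 + phi_1 c_1) / (1 - phi_1^2) = (1.211335 + (-0.746)(-0.219)) / (1 - (-0.746)^2) = 1.374709 / 0.443484 = 3.099794.
  gamma(1) = phi_1 gamma(0) + c_1 = (-0.746)(3.099794) + (-0.219) = -2.531446.
Therefore gamma(1) = -2.5314 (to 4 decimal places).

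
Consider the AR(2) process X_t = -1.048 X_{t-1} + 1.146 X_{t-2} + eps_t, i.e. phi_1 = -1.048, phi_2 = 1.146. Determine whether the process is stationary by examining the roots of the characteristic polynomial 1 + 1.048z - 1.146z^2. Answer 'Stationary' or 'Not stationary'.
\text{Not stationary}

The AR(p) characteristic polynomial is P(z) = 1 + 1.048z - 1.146z^2.
Stationarity requires all roots to lie outside the unit circle, i.e. |z| > 1 for every root.
Set 1 + (1.048) z + (-1.146) z^2 = 0, i.e. a z^2 + b z + c = 0 with a = -1.146, b = 1.048, c = 1.
Discriminant D = b^2 - 4ac = (1.048)^2 - 4*(-1.146)*1 = 1.098304 - (-4.584) = 5.682304.
D >= 0, so the roots are real: z = (-b +/- sqrt(D)) / (2a) = (-1.048 +/- 2.383758) / (-2.292).
  z_1 = (-1.048 + 2.383758) / (-2.292) = -0.5828,   |z_1| = 0.5828.
  z_2 = (-1.048 - 2.383758) / (-2.292) = 1.4973,   |z_2| = 1.4973.
Moduli of all roots: 0.5828, 1.4973.
All moduli strictly greater than 1? No.
Verdict: Not stationary.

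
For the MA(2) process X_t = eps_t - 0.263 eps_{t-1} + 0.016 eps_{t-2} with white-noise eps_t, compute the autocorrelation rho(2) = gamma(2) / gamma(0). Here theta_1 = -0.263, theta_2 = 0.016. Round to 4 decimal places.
\rho(2) = 0.0150

For an MA(q) process with theta_0 = 1, the autocovariance is
  gamma(k) = sigma^2 * sum_{i=0..q-k} theta_i * theta_{i+k},
and rho(k) = gamma(k) / gamma(0). Sigma^2 cancels.
  numerator   = (1)*(0.016) = 0.016.
  denominator = (1)^2 + (-0.263)^2 + (0.016)^2 = 1.069425.
  rho(2) = 0.016 / 1.069425 = 0.0150.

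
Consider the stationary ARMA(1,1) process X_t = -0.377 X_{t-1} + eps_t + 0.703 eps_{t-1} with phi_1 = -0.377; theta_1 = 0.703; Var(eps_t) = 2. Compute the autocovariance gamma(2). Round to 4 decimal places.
\gamma(2) = -0.2106

Multiply the model equation by X_{t-k} and take expectations. With theta_0 = psi_0 = 1 and psi_j the MA(infinity) weights, this gives
  gamma(k) - sum_i phi_i gamma(k-i) = c_k,
  c_k = sigma^2 * sum_{j=k..q} theta_j psi_{j-k}   (c_k = 0 for k > q),
using gamma(-m) = gamma(m).
psi-weights needed (psi_j = theta_j + sum_i phi_i psi_{j-i}):
  psi_1 = theta_1 + phi_1 = 0.703 + (-0.377) = 0.326
Right-hand sides:
  c_0 = sigma^2 (1 + theta_1 psi_1) = 2 * (1 + (0.703)(0.326)) = 2 * 1.229178 = 2.458356
  c_1 = sigma^2 theta_1 = 2 * (0.703) = 1.406
  c_2 = 0
Equations for k = 0 and k = 1 (AR order 1):
  gamma(0) = phi_1 gamma(1) + c_0
  gamma(1) = phi_1 gamma(0) + c_1
Substituting the second into the first: gamma(0) (1 - phi_1^2) = c_0 + phi_1 c_1, so
  gamma(0) = (c_0 + phi_1 c_1) / (1 - phi_1^2) = (2.458356 + (-0.377)(1.406)) / (1 - (-0.377)^2) = 1.928294 / 0.857871 = 2.247767.
  gamma(1) = phi_1 gamma(0) + c_1 = (-0.377)(2.247767) + (1.406) = 0.558592.
For k = 2 (> q): gamma(2) = phi_1 gamma(1) = (-0.377)(0.558592) = -0.210589.
Therefore gamma(2) = -0.2106 (to 4 decimal places).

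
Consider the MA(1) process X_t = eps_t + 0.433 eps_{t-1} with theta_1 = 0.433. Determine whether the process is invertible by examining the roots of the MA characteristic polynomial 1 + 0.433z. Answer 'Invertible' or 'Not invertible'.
\text{Invertible}

The MA(q) characteristic polynomial is P(z) = 1 + 0.433z.
Invertibility requires all roots to lie outside the unit circle, i.e. |z| > 1 for every root.
This is linear in z: 1 + (0.433) z = 0  =>  z = -1/(0.433) = -2.309469,  |z| = 2.309469.
Moduli of all roots: 2.3095.
All moduli strictly greater than 1? Yes.
Verdict: Invertible.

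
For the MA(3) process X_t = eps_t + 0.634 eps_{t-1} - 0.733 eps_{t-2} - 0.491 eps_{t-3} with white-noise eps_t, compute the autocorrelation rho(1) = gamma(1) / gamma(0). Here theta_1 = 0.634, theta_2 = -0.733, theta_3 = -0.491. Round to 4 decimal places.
\rho(1) = 0.2427

For an MA(q) process with theta_0 = 1, the autocovariance is
  gamma(k) = sigma^2 * sum_{i=0..q-k} theta_i * theta_{i+k},
and rho(k) = gamma(k) / gamma(0). Sigma^2 cancels.
  numerator   = (1)*(0.634) + (0.634)*(-0.733) + (-0.733)*(-0.491) = 0.529181.
  denominator = (1)^2 + (0.634)^2 + (-0.733)^2 + (-0.491)^2 = 2.180326.
  rho(1) = 0.529181 / 2.180326 = 0.2427.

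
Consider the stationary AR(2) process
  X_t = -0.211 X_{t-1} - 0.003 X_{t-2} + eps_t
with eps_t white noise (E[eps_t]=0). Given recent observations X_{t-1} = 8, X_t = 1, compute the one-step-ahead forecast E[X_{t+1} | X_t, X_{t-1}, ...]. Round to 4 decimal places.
E[X_{t+1} \mid \mathcal F_t] = -0.2350

For an AR(p) model X_t = c + sum_i phi_i X_{t-i} + eps_t, the
one-step-ahead conditional mean is
  E[X_{t+1} | X_t, ...] = c + sum_i phi_i X_{t+1-i}.
Substitute known values:
  E[X_{t+1} | ...] = (-0.211) * (1) + (-0.003) * (8)
                   = -0.2350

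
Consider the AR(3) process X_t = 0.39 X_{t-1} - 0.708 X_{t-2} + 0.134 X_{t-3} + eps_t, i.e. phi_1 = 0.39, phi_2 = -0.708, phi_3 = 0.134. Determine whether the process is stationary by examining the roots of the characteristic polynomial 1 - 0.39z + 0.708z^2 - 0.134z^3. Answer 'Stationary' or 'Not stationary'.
\text{Stationary}

The AR(p) characteristic polynomial is P(z) = 1 - 0.39z + 0.708z^2 - 0.134z^3.
Stationarity requires all roots to lie outside the unit circle, i.e. |z| > 1 for every root.
Degree 3: look for a simple real root z0 first, then factor out (1 - z/z0) and solve the remaining quadratic.
Testing z0 = 5: P(5) = 1 + (-0.39)(5) + (0.708)(5)^2 + (-0.134)(5)^3
  = 1 + (-1.95) + (17.7) + (-16.75) = 0.  So z_0 = 5 is a root, |z_0| = 5.
Divide out the factor (1 - 0.2 z) = (1 - z/z0) (since 1/z0 = 0.2):
  P(z) = (1 - 0.2 z)(1 + (-0.19) z + (0.67) z^2)
  [check: z-coef -0.19 - (0.2) = -0.39; z^2-coef 0.67 - (0.2)(-0.19) = 0.708; z^3-coef -(0.2)(0.67) = -0.134.]
Remaining roots from the quadratic factor 1 + (-0.19) z + (0.67) z^2:
  Set 1 + (-0.19) z + (0.67) z^2 = 0, i.e. a z^2 + b z + c = 0 with a = 0.67, b = -0.19, c = 1.
  Discriminant D = b^2 - 4ac = (-0.19)^2 - 4*(0.67)*1 = 0.0361 - (2.68) = -2.6439.
  D < 0, so the roots are the complex-conjugate pair z = (-b +/- i sqrt(-D)) / (2a) = 0.1418 +/- 1.2134i.
  For a conjugate pair |z|^2 = z * conj(z) = (product of roots) = c/a = 1/(0.67) = 1.492537, so |z| = sqrt(1.492537) = 1.2217 for both roots.
Moduli of all roots: 5.0000, 1.2217, 1.2217.
All moduli strictly greater than 1? Yes.
Verdict: Stationary.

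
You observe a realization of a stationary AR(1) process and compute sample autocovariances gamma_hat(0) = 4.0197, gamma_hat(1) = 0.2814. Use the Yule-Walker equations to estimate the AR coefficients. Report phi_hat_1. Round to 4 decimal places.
\hat\phi_{1} = 0.0700

The Yule-Walker equations for an AR(p) process read, in matrix form,
  Gamma_p phi = r_p,   with   (Gamma_p)_{ij} = gamma(|i - j|),
                       (r_p)_i = gamma(i),   i,j = 1..p.
Substitute the sample gammas (Toeplitz matrix and right-hand side of size 1):
  Gamma_p = [[4.0197]]
  r_p     = [0.2814]
With p = 1 this is the single equation gamma(0) phi_1 = gamma(1):
  phi_hat_1 = gamma(1) / gamma(0) = 0.2814 / 4.0197 = 0.0700.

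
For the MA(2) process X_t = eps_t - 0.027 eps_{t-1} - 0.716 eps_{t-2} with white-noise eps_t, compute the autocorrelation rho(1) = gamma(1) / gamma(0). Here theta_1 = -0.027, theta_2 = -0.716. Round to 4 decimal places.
\rho(1) = -0.0051

For an MA(q) process with theta_0 = 1, the autocovariance is
  gamma(k) = sigma^2 * sum_{i=0..q-k} theta_i * theta_{i+k},
and rho(k) = gamma(k) / gamma(0). Sigma^2 cancels.
  numerator   = (1)*(-0.027) + (-0.027)*(-0.716) = -0.007668.
  denominator = (1)^2 + (-0.027)^2 + (-0.716)^2 = 1.513385.
  rho(1) = -0.007668 / 1.513385 = -0.0051.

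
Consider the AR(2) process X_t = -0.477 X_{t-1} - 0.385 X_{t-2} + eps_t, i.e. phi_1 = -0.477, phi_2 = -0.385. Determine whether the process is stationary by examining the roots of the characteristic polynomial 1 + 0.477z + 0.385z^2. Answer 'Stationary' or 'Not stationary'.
\text{Stationary}

The AR(p) characteristic polynomial is P(z) = 1 + 0.477z + 0.385z^2.
Stationarity requires all roots to lie outside the unit circle, i.e. |z| > 1 for every root.
Set 1 + (0.477) z + (0.385) z^2 = 0, i.e. a z^2 + b z + c = 0 with a = 0.385, b = 0.477, c = 1.
Discriminant D = b^2 - 4ac = (0.477)^2 - 4*(0.385)*1 = 0.227529 - (1.54) = -1.312471.
D < 0, so the roots are the complex-conjugate pair z = (-b +/- i sqrt(-D)) / (2a) = -0.6195 +/- 1.4878i.
For a conjugate pair |z|^2 = z * conj(z) = (product of roots) = c/a = 1/(0.385) = 2.597403, so |z| = sqrt(2.597403) = 1.6116 for both roots.
Moduli of all roots: 1.6116, 1.6116.
All moduli strictly greater than 1? Yes.
Verdict: Stationary.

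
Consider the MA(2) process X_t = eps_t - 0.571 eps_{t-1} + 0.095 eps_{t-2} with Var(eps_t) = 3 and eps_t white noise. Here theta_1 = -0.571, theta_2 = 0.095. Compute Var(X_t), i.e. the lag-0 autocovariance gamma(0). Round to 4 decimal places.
\gamma(0) = 4.0052

For an MA(q) process X_t = eps_t + sum_i theta_i eps_{t-i} with
Var(eps_t) = sigma^2, the variance is
  gamma(0) = sigma^2 * (1 + sum_i theta_i^2).
  sum_i theta_i^2 = (-0.571)^2 + (0.095)^2 = 0.326041 + 0.009025 = 0.335066.
  gamma(0) = 3 * (1 + 0.335066) = 3 * 1.335066 = 4.005198, which rounds to 4.0052.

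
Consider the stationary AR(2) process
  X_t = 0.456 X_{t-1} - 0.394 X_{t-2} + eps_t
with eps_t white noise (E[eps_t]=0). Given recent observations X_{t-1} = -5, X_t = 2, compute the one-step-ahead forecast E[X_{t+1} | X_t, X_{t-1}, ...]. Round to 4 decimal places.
E[X_{t+1} \mid \mathcal F_t] = 2.8820

For an AR(p) model X_t = c + sum_i phi_i X_{t-i} + eps_t, the
one-step-ahead conditional mean is
  E[X_{t+1} | X_t, ...] = c + sum_i phi_i X_{t+1-i}.
Substitute known values:
  E[X_{t+1} | ...] = (0.456) * (2) + (-0.394) * (-5)
                   = 2.8820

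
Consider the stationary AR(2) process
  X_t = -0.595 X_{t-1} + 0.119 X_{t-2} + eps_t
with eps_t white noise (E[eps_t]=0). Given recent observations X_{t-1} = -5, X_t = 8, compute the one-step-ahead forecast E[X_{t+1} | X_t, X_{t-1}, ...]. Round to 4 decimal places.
E[X_{t+1} \mid \mathcal F_t] = -5.3550

For an AR(p) model X_t = c + sum_i phi_i X_{t-i} + eps_t, the
one-step-ahead conditional mean is
  E[X_{t+1} | X_t, ...] = c + sum_i phi_i X_{t+1-i}.
Substitute known values:
  E[X_{t+1} | ...] = (-0.595) * (8) + (0.119) * (-5)
                   = -5.3550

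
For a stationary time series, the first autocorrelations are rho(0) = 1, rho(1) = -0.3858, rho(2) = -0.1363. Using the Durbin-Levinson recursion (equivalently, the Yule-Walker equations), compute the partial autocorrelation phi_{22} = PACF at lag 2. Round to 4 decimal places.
\phi_{22} = -0.3350

The PACF at lag k is phi_{kk}, the last component of the solution
to the Yule-Walker system G_k phi = r_k where
  (G_k)_{ij} = rho(|i - j|), (r_k)_i = rho(i), i,j = 1..k.
Equivalently, Durbin-Levinson gives phi_{kk} iteratively:
  phi_{11} = rho(1)
  phi_{kk} = [rho(k) - sum_{j=1..k-1} phi_{k-1,j} rho(k-j)]
            / [1 - sum_{j=1..k-1} phi_{k-1,j} rho(j)],
  phi_{k,j} = phi_{k-1,j} - phi_{kk} phi_{k-1,k-j},  j = 1..k-1.
Step k = 1:
  phi_11 = rho(1) = -0.3858.
Step k = 2:
  phi_22 = [rho(2) - phi_11 rho(1)] / [1 - phi_11 rho(1)] = [-0.1363 - (-0.3858)(-0.3858)] / [1 - (-0.3858)(-0.3858)]
         = -0.28514164 / 0.85115836 = -0.335.
Therefore phi_{22} = -0.3350.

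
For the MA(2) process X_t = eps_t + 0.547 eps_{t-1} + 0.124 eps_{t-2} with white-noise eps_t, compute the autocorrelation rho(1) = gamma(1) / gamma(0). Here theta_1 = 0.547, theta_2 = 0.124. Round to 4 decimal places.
\rho(1) = 0.4677

For an MA(q) process with theta_0 = 1, the autocovariance is
  gamma(k) = sigma^2 * sum_{i=0..q-k} theta_i * theta_{i+k},
and rho(k) = gamma(k) / gamma(0). Sigma^2 cancels.
  numerator   = (1)*(0.547) + (0.547)*(0.124) = 0.614828.
  denominator = (1)^2 + (0.547)^2 + (0.124)^2 = 1.314585.
  rho(1) = 0.614828 / 1.314585 = 0.4677.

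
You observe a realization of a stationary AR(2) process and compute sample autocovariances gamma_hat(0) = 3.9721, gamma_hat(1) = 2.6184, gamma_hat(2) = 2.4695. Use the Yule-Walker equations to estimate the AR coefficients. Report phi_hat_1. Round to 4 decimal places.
\hat\phi_{1} = 0.4410

The Yule-Walker equations for an AR(p) process read, in matrix form,
  Gamma_p phi = r_p,   with   (Gamma_p)_{ij} = gamma(|i - j|),
                       (r_p)_i = gamma(i),   i,j = 1..p.
Substitute the sample gammas (Toeplitz matrix and right-hand side of size 2):
  Gamma_p = [[3.9721, 2.6184], [2.6184, 3.9721]]
  r_p     = [2.6184, 2.4695]
Written out:
  3.9721 phi_1 + 2.6184 phi_2 = 2.6184
  2.6184 phi_1 + 3.9721 phi_2 = 2.4695
Solve by Cramer's rule:
  det = gamma(0)^2 - gamma(1)^2 = (3.9721)^2 - (2.6184)^2 = 15.77757841 - 6.85601856 = 8.92155985
  phi_hat_1 = [gamma(1) gamma(0) - gamma(1) gamma(2)] / det = [(2.6184)(3.9721) - (2.6184)(2.4695)] / 8.92155985 = 3.93440784 / 8.92155985 = 0.441
  phi_hat_2 = [gamma(0) gamma(2) - gamma(1)^2] / det = [(3.9721)(2.4695) - (2.6184)^2] / 8.92155985 = 2.95308239 / 8.92155985 = 0.331
So phi_hat = [0.4410, 0.3310].
Therefore phi_hat_1 = 0.4410.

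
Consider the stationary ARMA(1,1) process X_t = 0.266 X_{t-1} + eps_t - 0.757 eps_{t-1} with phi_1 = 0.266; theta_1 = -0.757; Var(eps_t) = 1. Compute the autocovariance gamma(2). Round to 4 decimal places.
\gamma(2) = -0.1122

Multiply the model equation by X_{t-k} and take expectations. With theta_0 = psi_0 = 1 and psi_j the MA(infinity) weights, this gives
  gamma(k) - sum_i phi_i gamma(k-i) = c_k,
  c_k = sigma^2 * sum_{j=k..q} theta_j psi_{j-k}   (c_k = 0 for k > q),
using gamma(-m) = gamma(m).
psi-weights needed (psi_j = theta_j + sum_i phi_i psi_{j-i}):
  psi_1 = theta_1 + phi_1 = -0.757 + (0.266) = -0.491
Right-hand sides:
  c_0 = sigma^2 (1 + theta_1 psi_1) = 1 * (1 + (-0.757)(-0.491)) = 1 * 1.371687 = 1.371687
  c_1 = sigma^2 theta_1 = 1 * (-0.757) = -0.757
  c_2 = 0
Equations for k = 0 and k = 1 (AR order 1):
  gamma(0) = phi_1 gamma(1) + c_0
  gamma(1) = phi_1 gamma(0) + c_1
Substituting the second into the first: gamma(0) (1 - phi_1^2) = c_0 + phi_1 c_1, so
  gamma(0) = (c_0 + phi_1 c_1) / (1 - phi_1^2) = (1.371687 + (0.266)(-0.757)) / (1 - (0.266)^2) = 1.170325 / 0.929244 = 1.259438.
  gamma(1) = phi_1 gamma(0) + c_1 = (0.266)(1.259438) + (-0.757) = -0.42199.
For k = 2 (> q): gamma(2) = phi_1 gamma(1) = (0.266)(-0.42199) = -0.112249.
Therefore gamma(2) = -0.1122 (to 4 decimal places).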